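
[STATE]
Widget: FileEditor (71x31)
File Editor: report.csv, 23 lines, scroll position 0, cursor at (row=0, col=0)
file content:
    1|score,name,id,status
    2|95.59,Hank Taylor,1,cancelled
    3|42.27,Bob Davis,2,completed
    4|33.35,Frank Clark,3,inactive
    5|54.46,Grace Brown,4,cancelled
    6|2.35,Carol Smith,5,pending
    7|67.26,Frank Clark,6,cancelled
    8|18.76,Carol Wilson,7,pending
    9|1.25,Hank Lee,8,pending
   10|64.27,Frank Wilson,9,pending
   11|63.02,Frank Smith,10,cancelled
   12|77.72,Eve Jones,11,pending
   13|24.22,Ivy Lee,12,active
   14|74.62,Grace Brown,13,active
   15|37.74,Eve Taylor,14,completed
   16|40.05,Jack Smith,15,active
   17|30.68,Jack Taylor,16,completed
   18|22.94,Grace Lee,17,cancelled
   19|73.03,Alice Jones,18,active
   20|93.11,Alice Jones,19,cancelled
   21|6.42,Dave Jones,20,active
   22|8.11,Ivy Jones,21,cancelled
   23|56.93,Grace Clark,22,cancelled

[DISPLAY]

█core,name,id,status                                                  ▲
95.59,Hank Taylor,1,cancelled                                         █
42.27,Bob Davis,2,completed                                           ░
33.35,Frank Clark,3,inactive                                          ░
54.46,Grace Brown,4,cancelled                                         ░
2.35,Carol Smith,5,pending                                            ░
67.26,Frank Clark,6,cancelled                                         ░
18.76,Carol Wilson,7,pending                                          ░
1.25,Hank Lee,8,pending                                               ░
64.27,Frank Wilson,9,pending                                          ░
63.02,Frank Smith,10,cancelled                                        ░
77.72,Eve Jones,11,pending                                            ░
24.22,Ivy Lee,12,active                                               ░
74.62,Grace Brown,13,active                                           ░
37.74,Eve Taylor,14,completed                                         ░
40.05,Jack Smith,15,active                                            ░
30.68,Jack Taylor,16,completed                                        ░
22.94,Grace Lee,17,cancelled                                          ░
73.03,Alice Jones,18,active                                           ░
93.11,Alice Jones,19,cancelled                                        ░
6.42,Dave Jones,20,active                                             ░
8.11,Ivy Jones,21,cancelled                                           ░
56.93,Grace Clark,22,cancelled                                        ░
                                                                      ░
                                                                      ░
                                                                      ░
                                                                      ░
                                                                      ░
                                                                      ░
                                                                      ░
                                                                      ▼


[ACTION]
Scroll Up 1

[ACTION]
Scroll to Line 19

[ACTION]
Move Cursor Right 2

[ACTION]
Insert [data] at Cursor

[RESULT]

scdata█re,name,id,status                                              ▲
95.59,Hank Taylor,1,cancelled                                         █
42.27,Bob Davis,2,completed                                           ░
33.35,Frank Clark,3,inactive                                          ░
54.46,Grace Brown,4,cancelled                                         ░
2.35,Carol Smith,5,pending                                            ░
67.26,Frank Clark,6,cancelled                                         ░
18.76,Carol Wilson,7,pending                                          ░
1.25,Hank Lee,8,pending                                               ░
64.27,Frank Wilson,9,pending                                          ░
63.02,Frank Smith,10,cancelled                                        ░
77.72,Eve Jones,11,pending                                            ░
24.22,Ivy Lee,12,active                                               ░
74.62,Grace Brown,13,active                                           ░
37.74,Eve Taylor,14,completed                                         ░
40.05,Jack Smith,15,active                                            ░
30.68,Jack Taylor,16,completed                                        ░
22.94,Grace Lee,17,cancelled                                          ░
73.03,Alice Jones,18,active                                           ░
93.11,Alice Jones,19,cancelled                                        ░
6.42,Dave Jones,20,active                                             ░
8.11,Ivy Jones,21,cancelled                                           ░
56.93,Grace Clark,22,cancelled                                        ░
                                                                      ░
                                                                      ░
                                                                      ░
                                                                      ░
                                                                      ░
                                                                      ░
                                                                      ░
                                                                      ▼


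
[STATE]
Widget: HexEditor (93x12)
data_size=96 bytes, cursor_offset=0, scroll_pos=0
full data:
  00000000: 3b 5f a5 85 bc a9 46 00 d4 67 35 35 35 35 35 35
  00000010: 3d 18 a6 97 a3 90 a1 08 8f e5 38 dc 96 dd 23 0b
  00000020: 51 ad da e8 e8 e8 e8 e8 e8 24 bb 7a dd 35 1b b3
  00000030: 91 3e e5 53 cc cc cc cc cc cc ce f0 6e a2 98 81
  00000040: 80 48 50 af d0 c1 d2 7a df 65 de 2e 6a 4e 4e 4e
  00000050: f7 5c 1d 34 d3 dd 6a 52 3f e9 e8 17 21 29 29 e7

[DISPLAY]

00000000  3B 5f a5 85 bc a9 46 00  d4 67 35 35 35 35 35 35  |;_....F..g555555|               
00000010  3d 18 a6 97 a3 90 a1 08  8f e5 38 dc 96 dd 23 0b  |=.........8...#.|               
00000020  51 ad da e8 e8 e8 e8 e8  e8 24 bb 7a dd 35 1b b3  |Q........$.z.5..|               
00000030  91 3e e5 53 cc cc cc cc  cc cc ce f0 6e a2 98 81  |.>.S........n...|               
00000040  80 48 50 af d0 c1 d2 7a  df 65 de 2e 6a 4e 4e 4e  |.HP....z.e..jNNN|               
00000050  f7 5c 1d 34 d3 dd 6a 52  3f e9 e8 17 21 29 29 e7  |.\.4..jR?...!)).|               
                                                                                             
                                                                                             
                                                                                             
                                                                                             
                                                                                             
                                                                                             


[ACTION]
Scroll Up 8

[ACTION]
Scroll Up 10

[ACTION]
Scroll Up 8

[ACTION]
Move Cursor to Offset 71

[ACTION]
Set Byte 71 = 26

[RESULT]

00000000  3b 5f a5 85 bc a9 46 00  d4 67 35 35 35 35 35 35  |;_....F..g555555|               
00000010  3d 18 a6 97 a3 90 a1 08  8f e5 38 dc 96 dd 23 0b  |=.........8...#.|               
00000020  51 ad da e8 e8 e8 e8 e8  e8 24 bb 7a dd 35 1b b3  |Q........$.z.5..|               
00000030  91 3e e5 53 cc cc cc cc  cc cc ce f0 6e a2 98 81  |.>.S........n...|               
00000040  80 48 50 af d0 c1 d2 26  df 65 de 2e 6a 4e 4e 4e  |.HP....&.e..jNNN|               
00000050  f7 5c 1d 34 d3 dd 6a 52  3f e9 e8 17 21 29 29 e7  |.\.4..jR?...!)).|               
                                                                                             
                                                                                             
                                                                                             
                                                                                             
                                                                                             
                                                                                             


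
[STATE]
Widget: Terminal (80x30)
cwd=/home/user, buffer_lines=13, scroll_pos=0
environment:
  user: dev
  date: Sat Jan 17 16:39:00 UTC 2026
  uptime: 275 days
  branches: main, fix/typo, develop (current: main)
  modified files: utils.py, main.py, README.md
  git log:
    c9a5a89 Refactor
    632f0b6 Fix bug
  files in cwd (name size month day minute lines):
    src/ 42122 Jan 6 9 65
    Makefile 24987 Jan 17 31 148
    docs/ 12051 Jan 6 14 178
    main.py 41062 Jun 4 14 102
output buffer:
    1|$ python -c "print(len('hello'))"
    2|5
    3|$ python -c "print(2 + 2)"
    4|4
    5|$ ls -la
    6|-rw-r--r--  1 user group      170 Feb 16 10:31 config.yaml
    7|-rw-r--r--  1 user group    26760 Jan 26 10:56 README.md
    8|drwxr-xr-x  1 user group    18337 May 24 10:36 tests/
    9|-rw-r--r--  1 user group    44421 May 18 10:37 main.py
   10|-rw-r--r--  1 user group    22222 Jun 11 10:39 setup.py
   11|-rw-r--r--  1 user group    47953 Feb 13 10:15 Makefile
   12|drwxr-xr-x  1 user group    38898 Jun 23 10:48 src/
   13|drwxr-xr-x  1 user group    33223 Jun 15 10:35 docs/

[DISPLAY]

$ python -c "print(len('hello'))"                                               
5                                                                               
$ python -c "print(2 + 2)"                                                      
4                                                                               
$ ls -la                                                                        
-rw-r--r--  1 user group      170 Feb 16 10:31 config.yaml                      
-rw-r--r--  1 user group    26760 Jan 26 10:56 README.md                        
drwxr-xr-x  1 user group    18337 May 24 10:36 tests/                           
-rw-r--r--  1 user group    44421 May 18 10:37 main.py                          
-rw-r--r--  1 user group    22222 Jun 11 10:39 setup.py                         
-rw-r--r--  1 user group    47953 Feb 13 10:15 Makefile                         
drwxr-xr-x  1 user group    38898 Jun 23 10:48 src/                             
drwxr-xr-x  1 user group    33223 Jun 15 10:35 docs/                            
$ █                                                                             
                                                                                
                                                                                
                                                                                
                                                                                
                                                                                
                                                                                
                                                                                
                                                                                
                                                                                
                                                                                
                                                                                
                                                                                
                                                                                
                                                                                
                                                                                
                                                                                


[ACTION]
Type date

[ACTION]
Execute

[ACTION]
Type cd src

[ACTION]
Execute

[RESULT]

$ python -c "print(len('hello'))"                                               
5                                                                               
$ python -c "print(2 + 2)"                                                      
4                                                                               
$ ls -la                                                                        
-rw-r--r--  1 user group      170 Feb 16 10:31 config.yaml                      
-rw-r--r--  1 user group    26760 Jan 26 10:56 README.md                        
drwxr-xr-x  1 user group    18337 May 24 10:36 tests/                           
-rw-r--r--  1 user group    44421 May 18 10:37 main.py                          
-rw-r--r--  1 user group    22222 Jun 11 10:39 setup.py                         
-rw-r--r--  1 user group    47953 Feb 13 10:15 Makefile                         
drwxr-xr-x  1 user group    38898 Jun 23 10:48 src/                             
drwxr-xr-x  1 user group    33223 Jun 15 10:35 docs/                            
$ date                                                                          
Sat Jan 17 16:39:00 UTC 2026                                                    
$ cd src                                                                        
                                                                                
$ █                                                                             
                                                                                
                                                                                
                                                                                
                                                                                
                                                                                
                                                                                
                                                                                
                                                                                
                                                                                
                                                                                
                                                                                
                                                                                


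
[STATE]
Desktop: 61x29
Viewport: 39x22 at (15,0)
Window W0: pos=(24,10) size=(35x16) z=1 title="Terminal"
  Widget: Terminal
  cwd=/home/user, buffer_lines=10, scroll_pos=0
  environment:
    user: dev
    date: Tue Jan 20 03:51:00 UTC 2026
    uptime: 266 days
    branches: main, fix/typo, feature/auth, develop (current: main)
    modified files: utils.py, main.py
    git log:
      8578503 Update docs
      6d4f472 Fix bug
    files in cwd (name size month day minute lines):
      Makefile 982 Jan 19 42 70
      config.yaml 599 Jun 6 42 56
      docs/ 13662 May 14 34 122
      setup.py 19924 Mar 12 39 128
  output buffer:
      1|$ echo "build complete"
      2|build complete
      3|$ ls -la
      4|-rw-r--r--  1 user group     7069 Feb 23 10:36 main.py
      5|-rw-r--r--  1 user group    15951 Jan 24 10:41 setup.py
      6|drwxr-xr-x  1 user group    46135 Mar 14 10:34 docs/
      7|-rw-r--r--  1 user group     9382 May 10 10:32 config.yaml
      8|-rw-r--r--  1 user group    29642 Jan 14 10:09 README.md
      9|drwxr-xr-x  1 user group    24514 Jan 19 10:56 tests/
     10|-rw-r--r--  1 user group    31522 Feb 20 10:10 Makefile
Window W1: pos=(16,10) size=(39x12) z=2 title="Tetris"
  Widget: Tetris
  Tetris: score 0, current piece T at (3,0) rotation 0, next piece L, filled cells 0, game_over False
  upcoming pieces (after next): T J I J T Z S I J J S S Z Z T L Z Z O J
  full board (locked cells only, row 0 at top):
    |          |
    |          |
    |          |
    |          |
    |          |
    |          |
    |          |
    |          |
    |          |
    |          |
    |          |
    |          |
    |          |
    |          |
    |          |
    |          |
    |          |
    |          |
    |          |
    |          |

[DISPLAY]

                                       
                                       
                                       
                                       
                                       
                                       
                                       
                                       
                                       
                                       
 ┏━━━━━━━━━━━━━━━━━━━━━━━━━━━━━━━━━━━━━
 ┃ Tetris                              
 ┠─────────────────────────────────────
 ┃          │Next:                     
 ┃          │  ▒                       
 ┃          │▒▒▒                       
 ┃          │                          
 ┃          │                          
 ┃          │                          
 ┃          │Score:                    
 ┃          │0                         
 ┗━━━━━━━━━━━━━━━━━━━━━━━━━━━━━━━━━━━━━


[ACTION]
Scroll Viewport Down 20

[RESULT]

                                       
                                       
                                       
 ┏━━━━━━━━━━━━━━━━━━━━━━━━━━━━━━━━━━━━━
 ┃ Tetris                              
 ┠─────────────────────────────────────
 ┃          │Next:                     
 ┃          │  ▒                       
 ┃          │▒▒▒                       
 ┃          │                          
 ┃          │                          
 ┃          │                          
 ┃          │Score:                    
 ┃          │0                         
 ┗━━━━━━━━━━━━━━━━━━━━━━━━━━━━━━━━━━━━━
         ┃-rw-r--r--  1 user group    3
         ┃$ █                          
         ┃                             
         ┗━━━━━━━━━━━━━━━━━━━━━━━━━━━━━
                                       
                                       
                                       


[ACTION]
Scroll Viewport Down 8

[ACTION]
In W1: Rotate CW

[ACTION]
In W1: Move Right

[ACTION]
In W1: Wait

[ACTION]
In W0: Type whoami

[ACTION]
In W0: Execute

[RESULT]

                                       
                                       
                                       
 ┏━━━━━━━━━━━━━━━━━━━━━━━━━━━━━━━━━━━━━
 ┃ Tetris                              
 ┠─────────────────────────────────────
 ┃          │Next:                     
 ┃          │  ▒                       
 ┃          │▒▒▒                       
 ┃          │                          
 ┃          │                          
 ┃          │                          
 ┃          │Score:                    
 ┃          │0                         
 ┗━━━━━━━━━━━━━━━━━━━━━━━━━━━━━━━━━━━━━
         ┃$ whoami                     
         ┃dev                          
         ┃$ █                          
         ┗━━━━━━━━━━━━━━━━━━━━━━━━━━━━━
                                       
                                       
                                       


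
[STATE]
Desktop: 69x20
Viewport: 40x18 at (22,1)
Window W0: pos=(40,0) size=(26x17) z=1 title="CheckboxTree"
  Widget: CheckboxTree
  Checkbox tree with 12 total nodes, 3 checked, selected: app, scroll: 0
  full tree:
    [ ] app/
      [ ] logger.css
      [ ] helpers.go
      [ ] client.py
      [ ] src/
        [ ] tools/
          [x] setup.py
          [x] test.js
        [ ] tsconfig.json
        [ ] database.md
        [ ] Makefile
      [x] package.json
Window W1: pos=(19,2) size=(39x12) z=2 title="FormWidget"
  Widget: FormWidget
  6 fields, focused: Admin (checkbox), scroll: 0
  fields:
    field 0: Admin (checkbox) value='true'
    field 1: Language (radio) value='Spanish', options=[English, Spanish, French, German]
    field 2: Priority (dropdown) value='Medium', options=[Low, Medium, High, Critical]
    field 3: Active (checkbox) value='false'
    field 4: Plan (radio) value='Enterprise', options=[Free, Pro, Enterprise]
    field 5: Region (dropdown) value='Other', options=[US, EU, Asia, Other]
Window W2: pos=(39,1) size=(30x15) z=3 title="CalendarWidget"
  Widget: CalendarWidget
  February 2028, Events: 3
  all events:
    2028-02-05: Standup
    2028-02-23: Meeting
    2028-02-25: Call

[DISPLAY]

                 ┏━━━━━━━━━━━━━━━━━━━━━━
━━━━━━━━━━━━━━━━━┃ CalendarWidget       
ormWidget        ┠──────────────────────
─────────────────┃       February 2028  
Admin:      [x]  ┃Mo Tu We Th Fr Sa Su  
Language:   ( ) E┃    1  2  3  4  5*  6 
Priority:   [Medi┃ 7  8  9 10 11 12 13  
Active:     [ ]  ┃14 15 16 17 18 19 20  
Plan:       ( ) F┃21 22 23* 24 25* 26 27
Region:     [Othe┃28 29                 
                 ┃                      
                 ┃                      
━━━━━━━━━━━━━━━━━┃                      
                 ┃                      
                 ┗━━━━━━━━━━━━━━━━━━━━━━
                  ┗━━━━━━━━━━━━━━━━━━━━━
                                        
                                        


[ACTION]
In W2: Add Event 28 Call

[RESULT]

                 ┏━━━━━━━━━━━━━━━━━━━━━━
━━━━━━━━━━━━━━━━━┃ CalendarWidget       
ormWidget        ┠──────────────────────
─────────────────┃       February 2028  
Admin:      [x]  ┃Mo Tu We Th Fr Sa Su  
Language:   ( ) E┃    1  2  3  4  5*  6 
Priority:   [Medi┃ 7  8  9 10 11 12 13  
Active:     [ ]  ┃14 15 16 17 18 19 20  
Plan:       ( ) F┃21 22 23* 24 25* 26 27
Region:     [Othe┃28* 29                
                 ┃                      
                 ┃                      
━━━━━━━━━━━━━━━━━┃                      
                 ┃                      
                 ┗━━━━━━━━━━━━━━━━━━━━━━
                  ┗━━━━━━━━━━━━━━━━━━━━━
                                        
                                        


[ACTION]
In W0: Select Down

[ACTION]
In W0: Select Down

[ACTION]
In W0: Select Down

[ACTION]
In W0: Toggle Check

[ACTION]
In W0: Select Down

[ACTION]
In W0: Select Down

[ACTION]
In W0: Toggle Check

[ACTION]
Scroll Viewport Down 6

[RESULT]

━━━━━━━━━━━━━━━━━┃ CalendarWidget       
ormWidget        ┠──────────────────────
─────────────────┃       February 2028  
Admin:      [x]  ┃Mo Tu We Th Fr Sa Su  
Language:   ( ) E┃    1  2  3  4  5*  6 
Priority:   [Medi┃ 7  8  9 10 11 12 13  
Active:     [ ]  ┃14 15 16 17 18 19 20  
Plan:       ( ) F┃21 22 23* 24 25* 26 27
Region:     [Othe┃28* 29                
                 ┃                      
                 ┃                      
━━━━━━━━━━━━━━━━━┃                      
                 ┃                      
                 ┗━━━━━━━━━━━━━━━━━━━━━━
                  ┗━━━━━━━━━━━━━━━━━━━━━
                                        
                                        
                                        


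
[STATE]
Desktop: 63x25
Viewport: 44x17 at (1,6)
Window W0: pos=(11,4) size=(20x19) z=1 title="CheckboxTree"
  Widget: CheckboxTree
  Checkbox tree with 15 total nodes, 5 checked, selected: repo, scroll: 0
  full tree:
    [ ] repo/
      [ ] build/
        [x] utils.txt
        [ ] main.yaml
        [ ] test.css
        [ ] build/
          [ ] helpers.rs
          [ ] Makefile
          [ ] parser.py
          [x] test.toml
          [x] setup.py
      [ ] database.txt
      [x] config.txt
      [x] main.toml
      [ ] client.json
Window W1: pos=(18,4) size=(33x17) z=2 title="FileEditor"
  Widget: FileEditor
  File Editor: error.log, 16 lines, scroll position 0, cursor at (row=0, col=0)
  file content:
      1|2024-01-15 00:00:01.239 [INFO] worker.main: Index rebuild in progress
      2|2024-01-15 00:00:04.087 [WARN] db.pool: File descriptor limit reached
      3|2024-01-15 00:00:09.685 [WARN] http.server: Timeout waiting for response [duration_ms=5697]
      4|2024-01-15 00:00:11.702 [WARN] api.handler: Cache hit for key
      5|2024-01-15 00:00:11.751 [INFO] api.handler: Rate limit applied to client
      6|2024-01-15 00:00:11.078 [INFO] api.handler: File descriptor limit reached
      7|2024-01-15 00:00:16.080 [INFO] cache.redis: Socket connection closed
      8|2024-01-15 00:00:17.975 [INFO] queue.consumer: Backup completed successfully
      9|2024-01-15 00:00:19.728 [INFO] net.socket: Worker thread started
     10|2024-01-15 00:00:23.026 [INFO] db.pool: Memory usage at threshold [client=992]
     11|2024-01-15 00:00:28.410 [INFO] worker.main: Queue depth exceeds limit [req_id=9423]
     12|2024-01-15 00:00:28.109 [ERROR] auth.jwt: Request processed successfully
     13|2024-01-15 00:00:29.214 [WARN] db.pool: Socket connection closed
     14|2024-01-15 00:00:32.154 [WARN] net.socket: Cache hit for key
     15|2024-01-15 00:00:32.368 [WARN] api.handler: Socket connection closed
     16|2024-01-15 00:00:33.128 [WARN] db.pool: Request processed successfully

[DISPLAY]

          ┠──────┠──────────────────────────
          ┃>[-] r┃█024-01-15 00:00:01.239 [I
          ┃   [-]┃2024-01-15 00:00:04.087 [W
          ┃     [┃2024-01-15 00:00:09.685 [W
          ┃     [┃2024-01-15 00:00:11.702 [W
          ┃     [┃2024-01-15 00:00:11.751 [I
          ┃     [┃2024-01-15 00:00:11.078 [I
          ┃      ┃2024-01-15 00:00:16.080 [I
          ┃      ┃2024-01-15 00:00:17.975 [I
          ┃      ┃2024-01-15 00:00:19.728 [I
          ┃      ┃2024-01-15 00:00:23.026 [I
          ┃      ┃2024-01-15 00:00:28.410 [I
          ┃   [ ]┃2024-01-15 00:00:28.109 [E
          ┃   [x]┃2024-01-15 00:00:29.214 [W
          ┃   [x]┗━━━━━━━━━━━━━━━━━━━━━━━━━━
          ┃   [ ] client.json┃              
          ┗━━━━━━━━━━━━━━━━━━┛              


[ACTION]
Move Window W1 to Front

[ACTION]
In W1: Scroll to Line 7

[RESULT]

          ┠──────┠──────────────────────────
          ┃>[-] r┃2024-01-15 00:00:11.702 [W
          ┃   [-]┃2024-01-15 00:00:11.751 [I
          ┃     [┃2024-01-15 00:00:11.078 [I
          ┃     [┃2024-01-15 00:00:16.080 [I
          ┃     [┃2024-01-15 00:00:17.975 [I
          ┃     [┃2024-01-15 00:00:19.728 [I
          ┃      ┃2024-01-15 00:00:23.026 [I
          ┃      ┃2024-01-15 00:00:28.410 [I
          ┃      ┃2024-01-15 00:00:28.109 [E
          ┃      ┃2024-01-15 00:00:29.214 [W
          ┃      ┃2024-01-15 00:00:32.154 [W
          ┃   [ ]┃2024-01-15 00:00:32.368 [W
          ┃   [x]┃2024-01-15 00:00:33.128 [W
          ┃   [x]┗━━━━━━━━━━━━━━━━━━━━━━━━━━
          ┃   [ ] client.json┃              
          ┗━━━━━━━━━━━━━━━━━━┛              


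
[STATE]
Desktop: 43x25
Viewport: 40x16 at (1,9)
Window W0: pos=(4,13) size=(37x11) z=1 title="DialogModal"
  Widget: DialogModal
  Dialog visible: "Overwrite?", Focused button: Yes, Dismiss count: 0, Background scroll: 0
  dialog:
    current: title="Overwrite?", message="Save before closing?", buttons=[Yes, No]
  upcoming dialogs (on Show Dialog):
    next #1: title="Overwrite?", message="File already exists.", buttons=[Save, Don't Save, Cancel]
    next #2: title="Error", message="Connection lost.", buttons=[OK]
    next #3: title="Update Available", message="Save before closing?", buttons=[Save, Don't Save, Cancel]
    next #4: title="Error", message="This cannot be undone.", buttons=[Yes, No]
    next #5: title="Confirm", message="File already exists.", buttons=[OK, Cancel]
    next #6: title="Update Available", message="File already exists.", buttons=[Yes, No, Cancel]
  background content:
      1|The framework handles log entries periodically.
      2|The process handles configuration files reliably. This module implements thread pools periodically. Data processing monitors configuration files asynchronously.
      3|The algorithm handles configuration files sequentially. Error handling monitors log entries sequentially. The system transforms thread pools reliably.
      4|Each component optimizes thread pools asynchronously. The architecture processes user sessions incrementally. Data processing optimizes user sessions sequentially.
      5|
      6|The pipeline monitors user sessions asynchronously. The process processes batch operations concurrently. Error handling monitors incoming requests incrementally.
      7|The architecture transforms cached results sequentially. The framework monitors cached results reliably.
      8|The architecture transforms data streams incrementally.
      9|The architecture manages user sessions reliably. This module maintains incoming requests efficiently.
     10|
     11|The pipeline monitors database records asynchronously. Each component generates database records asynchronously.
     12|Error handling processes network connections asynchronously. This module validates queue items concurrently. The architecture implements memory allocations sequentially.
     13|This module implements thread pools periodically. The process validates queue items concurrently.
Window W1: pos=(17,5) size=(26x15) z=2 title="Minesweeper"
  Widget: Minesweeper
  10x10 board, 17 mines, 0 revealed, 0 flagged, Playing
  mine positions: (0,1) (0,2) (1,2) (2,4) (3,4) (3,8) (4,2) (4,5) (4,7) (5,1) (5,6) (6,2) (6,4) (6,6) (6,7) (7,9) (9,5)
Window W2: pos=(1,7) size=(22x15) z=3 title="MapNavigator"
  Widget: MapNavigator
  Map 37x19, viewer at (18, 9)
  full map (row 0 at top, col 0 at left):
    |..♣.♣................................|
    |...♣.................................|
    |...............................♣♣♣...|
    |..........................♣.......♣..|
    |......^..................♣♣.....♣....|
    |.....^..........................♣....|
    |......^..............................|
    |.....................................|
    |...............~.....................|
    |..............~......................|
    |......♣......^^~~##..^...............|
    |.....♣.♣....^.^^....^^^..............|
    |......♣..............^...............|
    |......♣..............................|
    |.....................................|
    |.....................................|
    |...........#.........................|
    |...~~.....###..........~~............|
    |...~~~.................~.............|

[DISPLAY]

┠────────────────────┨■■■■■             
┃.................♣♣.┃■■■■■             
┃....................┃■■■■■             
┃....................┃■■■■■             
┃....................┃■■■■■             
┃.......~............┃■■■■■             
┃......~...@.........┃■■■■■             
┃.....^^~~##..^......┃■■■■■             
┃....^.^^....^^^.....┃■■■■■             
┃.............^......┃                  
┃....................┃━━━━━━━━━━━━━━━━━━
┃....................┃ No       │      ┃
┗━━━━━━━━━━━━━━━━━━━━┛──────────┘ssions┃
   ┃The architecture transforms cached ┃
   ┗━━━━━━━━━━━━━━━━━━━━━━━━━━━━━━━━━━━┛
                                        


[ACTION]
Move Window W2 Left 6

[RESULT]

────────────────────┨■■■■■■             
.................♣♣.┃■■■■■■             
....................┃■■■■■■             
....................┃■■■■■■             
....................┃■■■■■■             
.......~............┃■■■■■■             
......~...@.........┃■■■■■■             
.....^^~~##..^......┃■■■■■■             
....^.^^....^^^.....┃■■■■■■             
.............^......┃                   
....................┃━━━━━━━━━━━━━━━━━━━
....................┃  No       │      ┃
━━━━━━━━━━━━━━━━━━━━┛───────────┘ssions┃
   ┃The architecture transforms cached ┃
   ┗━━━━━━━━━━━━━━━━━━━━━━━━━━━━━━━━━━━┛
                                        


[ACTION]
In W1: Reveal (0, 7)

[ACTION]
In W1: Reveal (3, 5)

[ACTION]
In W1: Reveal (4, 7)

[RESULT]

────────────────────┨11                 
.................♣♣.┃✹2 111             
....................┃✹322✹■             
....................┃■✹■✹■■             
....................┃■■✹■■■             
.......~............┃✹■✹✹■■             
......~...@.........┃■■■■■✹             
.....^^~~##..^......┃■■■■■■             
....^.^^....^^^.....┃■✹■■■■             
.............^......┃                   
....................┃━━━━━━━━━━━━━━━━━━━
....................┃  No       │      ┃
━━━━━━━━━━━━━━━━━━━━┛───────────┘ssions┃
   ┃The architecture transforms cached ┃
   ┗━━━━━━━━━━━━━━━━━━━━━━━━━━━━━━━━━━━┛
                                        


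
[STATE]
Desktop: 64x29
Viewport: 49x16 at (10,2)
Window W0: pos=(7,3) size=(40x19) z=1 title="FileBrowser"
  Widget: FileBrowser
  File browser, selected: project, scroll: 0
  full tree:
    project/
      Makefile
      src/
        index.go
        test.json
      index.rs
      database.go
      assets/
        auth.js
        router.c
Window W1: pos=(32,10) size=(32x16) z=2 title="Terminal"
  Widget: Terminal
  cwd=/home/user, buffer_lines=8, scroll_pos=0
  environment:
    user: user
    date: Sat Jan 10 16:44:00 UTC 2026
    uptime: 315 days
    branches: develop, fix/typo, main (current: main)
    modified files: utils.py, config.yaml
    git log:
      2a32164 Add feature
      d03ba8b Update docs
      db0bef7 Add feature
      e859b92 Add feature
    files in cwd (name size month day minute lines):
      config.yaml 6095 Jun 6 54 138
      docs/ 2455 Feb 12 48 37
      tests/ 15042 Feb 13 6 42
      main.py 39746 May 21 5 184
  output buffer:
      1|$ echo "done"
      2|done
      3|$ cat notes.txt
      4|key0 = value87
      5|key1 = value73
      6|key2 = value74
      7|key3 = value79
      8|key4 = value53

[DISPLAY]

                                                 
━━━━━━━━━━━━━━━━━━━━━━━━━━━━━━━━━━━━┓            
ileBrowser                          ┃            
────────────────────────────────────┨            
[-] project/                        ┃            
  Makefile                          ┃            
  [+] src/                          ┃            
  index.rs                          ┃            
  database.go         ┏━━━━━━━━━━━━━━━━━━━━━━━━━━
  [+] assets/         ┃ Terminal                 
                      ┠──────────────────────────
                      ┃$ echo "done"             
                      ┃done                      
                      ┃$ cat notes.txt           
                      ┃key0 = value87            
                      ┃key1 = value73            


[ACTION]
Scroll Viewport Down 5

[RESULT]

  Makefile                          ┃            
  [+] src/                          ┃            
  index.rs                          ┃            
  database.go         ┏━━━━━━━━━━━━━━━━━━━━━━━━━━
  [+] assets/         ┃ Terminal                 
                      ┠──────────────────────────
                      ┃$ echo "done"             
                      ┃done                      
                      ┃$ cat notes.txt           
                      ┃key0 = value87            
                      ┃key1 = value73            
                      ┃key2 = value74            
                      ┃key3 = value79            
                      ┃key4 = value53            
━━━━━━━━━━━━━━━━━━━━━━┃$ █                       
                      ┃                          


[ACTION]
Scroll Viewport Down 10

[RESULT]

                      ┃$ echo "done"             
                      ┃done                      
                      ┃$ cat notes.txt           
                      ┃key0 = value87            
                      ┃key1 = value73            
                      ┃key2 = value74            
                      ┃key3 = value79            
                      ┃key4 = value53            
━━━━━━━━━━━━━━━━━━━━━━┃$ █                       
                      ┃                          
                      ┃                          
                      ┃                          
                      ┗━━━━━━━━━━━━━━━━━━━━━━━━━━
                                                 
                                                 
                                                 


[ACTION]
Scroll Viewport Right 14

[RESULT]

                 ┃$ echo "done"                 ┃
                 ┃done                          ┃
                 ┃$ cat notes.txt               ┃
                 ┃key0 = value87                ┃
                 ┃key1 = value73                ┃
                 ┃key2 = value74                ┃
                 ┃key3 = value79                ┃
                 ┃key4 = value53                ┃
━━━━━━━━━━━━━━━━━┃$ █                           ┃
                 ┃                              ┃
                 ┃                              ┃
                 ┃                              ┃
                 ┗━━━━━━━━━━━━━━━━━━━━━━━━━━━━━━┛
                                                 
                                                 
                                                 
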